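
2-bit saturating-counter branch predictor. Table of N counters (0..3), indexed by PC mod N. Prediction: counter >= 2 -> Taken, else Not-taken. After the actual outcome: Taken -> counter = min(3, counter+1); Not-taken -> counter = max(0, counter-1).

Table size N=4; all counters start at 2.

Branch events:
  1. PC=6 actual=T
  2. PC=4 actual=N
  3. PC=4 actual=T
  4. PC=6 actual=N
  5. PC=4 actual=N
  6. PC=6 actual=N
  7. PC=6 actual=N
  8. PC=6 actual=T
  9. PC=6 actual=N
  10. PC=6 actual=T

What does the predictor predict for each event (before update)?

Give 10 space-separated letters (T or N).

Ev 1: PC=6 idx=2 pred=T actual=T -> ctr[2]=3
Ev 2: PC=4 idx=0 pred=T actual=N -> ctr[0]=1
Ev 3: PC=4 idx=0 pred=N actual=T -> ctr[0]=2
Ev 4: PC=6 idx=2 pred=T actual=N -> ctr[2]=2
Ev 5: PC=4 idx=0 pred=T actual=N -> ctr[0]=1
Ev 6: PC=6 idx=2 pred=T actual=N -> ctr[2]=1
Ev 7: PC=6 idx=2 pred=N actual=N -> ctr[2]=0
Ev 8: PC=6 idx=2 pred=N actual=T -> ctr[2]=1
Ev 9: PC=6 idx=2 pred=N actual=N -> ctr[2]=0
Ev 10: PC=6 idx=2 pred=N actual=T -> ctr[2]=1

Answer: T T N T T T N N N N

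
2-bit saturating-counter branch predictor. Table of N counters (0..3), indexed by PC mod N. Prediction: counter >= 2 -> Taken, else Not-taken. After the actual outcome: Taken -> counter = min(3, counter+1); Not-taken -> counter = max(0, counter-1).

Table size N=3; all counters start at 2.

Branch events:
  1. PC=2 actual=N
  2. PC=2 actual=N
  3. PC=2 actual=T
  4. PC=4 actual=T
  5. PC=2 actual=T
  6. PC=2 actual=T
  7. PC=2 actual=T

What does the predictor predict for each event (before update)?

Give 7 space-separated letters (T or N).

Ev 1: PC=2 idx=2 pred=T actual=N -> ctr[2]=1
Ev 2: PC=2 idx=2 pred=N actual=N -> ctr[2]=0
Ev 3: PC=2 idx=2 pred=N actual=T -> ctr[2]=1
Ev 4: PC=4 idx=1 pred=T actual=T -> ctr[1]=3
Ev 5: PC=2 idx=2 pred=N actual=T -> ctr[2]=2
Ev 6: PC=2 idx=2 pred=T actual=T -> ctr[2]=3
Ev 7: PC=2 idx=2 pred=T actual=T -> ctr[2]=3

Answer: T N N T N T T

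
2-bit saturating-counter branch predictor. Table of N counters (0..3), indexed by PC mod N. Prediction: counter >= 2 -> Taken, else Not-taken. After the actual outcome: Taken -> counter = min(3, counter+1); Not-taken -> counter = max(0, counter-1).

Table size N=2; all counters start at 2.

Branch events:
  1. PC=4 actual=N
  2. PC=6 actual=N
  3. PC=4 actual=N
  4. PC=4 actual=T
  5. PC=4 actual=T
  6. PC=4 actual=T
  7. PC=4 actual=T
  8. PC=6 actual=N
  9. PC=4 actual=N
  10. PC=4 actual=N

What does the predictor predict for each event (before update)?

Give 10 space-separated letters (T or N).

Ev 1: PC=4 idx=0 pred=T actual=N -> ctr[0]=1
Ev 2: PC=6 idx=0 pred=N actual=N -> ctr[0]=0
Ev 3: PC=4 idx=0 pred=N actual=N -> ctr[0]=0
Ev 4: PC=4 idx=0 pred=N actual=T -> ctr[0]=1
Ev 5: PC=4 idx=0 pred=N actual=T -> ctr[0]=2
Ev 6: PC=4 idx=0 pred=T actual=T -> ctr[0]=3
Ev 7: PC=4 idx=0 pred=T actual=T -> ctr[0]=3
Ev 8: PC=6 idx=0 pred=T actual=N -> ctr[0]=2
Ev 9: PC=4 idx=0 pred=T actual=N -> ctr[0]=1
Ev 10: PC=4 idx=0 pred=N actual=N -> ctr[0]=0

Answer: T N N N N T T T T N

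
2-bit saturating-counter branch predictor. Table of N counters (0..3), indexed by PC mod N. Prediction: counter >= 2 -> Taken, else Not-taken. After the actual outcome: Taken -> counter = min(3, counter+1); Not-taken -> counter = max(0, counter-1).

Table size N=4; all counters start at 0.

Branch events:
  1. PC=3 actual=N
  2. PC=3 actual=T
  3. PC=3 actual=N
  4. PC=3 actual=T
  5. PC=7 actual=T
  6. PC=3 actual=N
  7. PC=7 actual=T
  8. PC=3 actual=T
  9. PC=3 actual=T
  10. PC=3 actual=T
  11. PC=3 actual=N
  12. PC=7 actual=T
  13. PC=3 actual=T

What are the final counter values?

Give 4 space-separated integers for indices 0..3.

Ev 1: PC=3 idx=3 pred=N actual=N -> ctr[3]=0
Ev 2: PC=3 idx=3 pred=N actual=T -> ctr[3]=1
Ev 3: PC=3 idx=3 pred=N actual=N -> ctr[3]=0
Ev 4: PC=3 idx=3 pred=N actual=T -> ctr[3]=1
Ev 5: PC=7 idx=3 pred=N actual=T -> ctr[3]=2
Ev 6: PC=3 idx=3 pred=T actual=N -> ctr[3]=1
Ev 7: PC=7 idx=3 pred=N actual=T -> ctr[3]=2
Ev 8: PC=3 idx=3 pred=T actual=T -> ctr[3]=3
Ev 9: PC=3 idx=3 pred=T actual=T -> ctr[3]=3
Ev 10: PC=3 idx=3 pred=T actual=T -> ctr[3]=3
Ev 11: PC=3 idx=3 pred=T actual=N -> ctr[3]=2
Ev 12: PC=7 idx=3 pred=T actual=T -> ctr[3]=3
Ev 13: PC=3 idx=3 pred=T actual=T -> ctr[3]=3

Answer: 0 0 0 3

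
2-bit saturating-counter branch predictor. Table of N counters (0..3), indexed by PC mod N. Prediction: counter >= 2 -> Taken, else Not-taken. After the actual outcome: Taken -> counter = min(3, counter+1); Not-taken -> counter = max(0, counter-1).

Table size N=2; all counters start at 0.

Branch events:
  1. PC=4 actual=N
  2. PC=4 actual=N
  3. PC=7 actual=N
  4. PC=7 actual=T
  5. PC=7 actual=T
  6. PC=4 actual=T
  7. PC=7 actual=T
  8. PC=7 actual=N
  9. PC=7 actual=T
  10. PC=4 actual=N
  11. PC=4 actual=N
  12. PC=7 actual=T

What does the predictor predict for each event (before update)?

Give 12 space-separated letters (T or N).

Answer: N N N N N N T T T N N T

Derivation:
Ev 1: PC=4 idx=0 pred=N actual=N -> ctr[0]=0
Ev 2: PC=4 idx=0 pred=N actual=N -> ctr[0]=0
Ev 3: PC=7 idx=1 pred=N actual=N -> ctr[1]=0
Ev 4: PC=7 idx=1 pred=N actual=T -> ctr[1]=1
Ev 5: PC=7 idx=1 pred=N actual=T -> ctr[1]=2
Ev 6: PC=4 idx=0 pred=N actual=T -> ctr[0]=1
Ev 7: PC=7 idx=1 pred=T actual=T -> ctr[1]=3
Ev 8: PC=7 idx=1 pred=T actual=N -> ctr[1]=2
Ev 9: PC=7 idx=1 pred=T actual=T -> ctr[1]=3
Ev 10: PC=4 idx=0 pred=N actual=N -> ctr[0]=0
Ev 11: PC=4 idx=0 pred=N actual=N -> ctr[0]=0
Ev 12: PC=7 idx=1 pred=T actual=T -> ctr[1]=3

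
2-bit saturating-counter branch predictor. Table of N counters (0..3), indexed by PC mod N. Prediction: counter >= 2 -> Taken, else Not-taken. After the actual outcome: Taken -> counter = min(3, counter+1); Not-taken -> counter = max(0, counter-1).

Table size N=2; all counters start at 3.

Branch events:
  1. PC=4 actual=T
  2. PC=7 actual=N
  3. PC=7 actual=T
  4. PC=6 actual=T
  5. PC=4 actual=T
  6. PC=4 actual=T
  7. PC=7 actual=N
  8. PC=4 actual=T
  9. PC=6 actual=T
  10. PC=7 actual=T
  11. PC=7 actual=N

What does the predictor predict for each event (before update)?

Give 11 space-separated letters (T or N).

Answer: T T T T T T T T T T T

Derivation:
Ev 1: PC=4 idx=0 pred=T actual=T -> ctr[0]=3
Ev 2: PC=7 idx=1 pred=T actual=N -> ctr[1]=2
Ev 3: PC=7 idx=1 pred=T actual=T -> ctr[1]=3
Ev 4: PC=6 idx=0 pred=T actual=T -> ctr[0]=3
Ev 5: PC=4 idx=0 pred=T actual=T -> ctr[0]=3
Ev 6: PC=4 idx=0 pred=T actual=T -> ctr[0]=3
Ev 7: PC=7 idx=1 pred=T actual=N -> ctr[1]=2
Ev 8: PC=4 idx=0 pred=T actual=T -> ctr[0]=3
Ev 9: PC=6 idx=0 pred=T actual=T -> ctr[0]=3
Ev 10: PC=7 idx=1 pred=T actual=T -> ctr[1]=3
Ev 11: PC=7 idx=1 pred=T actual=N -> ctr[1]=2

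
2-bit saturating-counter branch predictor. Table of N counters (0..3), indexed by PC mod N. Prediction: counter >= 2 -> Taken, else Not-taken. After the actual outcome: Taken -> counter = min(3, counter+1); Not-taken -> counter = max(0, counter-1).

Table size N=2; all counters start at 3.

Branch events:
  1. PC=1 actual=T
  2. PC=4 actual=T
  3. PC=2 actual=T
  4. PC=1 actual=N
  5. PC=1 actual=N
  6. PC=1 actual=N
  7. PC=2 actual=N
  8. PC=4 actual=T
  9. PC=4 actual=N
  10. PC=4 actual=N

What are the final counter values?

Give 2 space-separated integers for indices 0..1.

Ev 1: PC=1 idx=1 pred=T actual=T -> ctr[1]=3
Ev 2: PC=4 idx=0 pred=T actual=T -> ctr[0]=3
Ev 3: PC=2 idx=0 pred=T actual=T -> ctr[0]=3
Ev 4: PC=1 idx=1 pred=T actual=N -> ctr[1]=2
Ev 5: PC=1 idx=1 pred=T actual=N -> ctr[1]=1
Ev 6: PC=1 idx=1 pred=N actual=N -> ctr[1]=0
Ev 7: PC=2 idx=0 pred=T actual=N -> ctr[0]=2
Ev 8: PC=4 idx=0 pred=T actual=T -> ctr[0]=3
Ev 9: PC=4 idx=0 pred=T actual=N -> ctr[0]=2
Ev 10: PC=4 idx=0 pred=T actual=N -> ctr[0]=1

Answer: 1 0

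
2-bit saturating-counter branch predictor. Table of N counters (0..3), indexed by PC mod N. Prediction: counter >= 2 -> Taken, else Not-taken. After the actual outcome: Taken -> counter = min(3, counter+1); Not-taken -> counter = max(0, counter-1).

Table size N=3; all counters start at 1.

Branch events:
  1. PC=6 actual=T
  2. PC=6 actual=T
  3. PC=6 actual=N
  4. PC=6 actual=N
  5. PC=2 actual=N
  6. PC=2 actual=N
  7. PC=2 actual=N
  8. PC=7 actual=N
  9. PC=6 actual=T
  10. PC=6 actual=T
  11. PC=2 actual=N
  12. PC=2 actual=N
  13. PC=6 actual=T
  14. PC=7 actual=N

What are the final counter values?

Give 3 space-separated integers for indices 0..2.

Ev 1: PC=6 idx=0 pred=N actual=T -> ctr[0]=2
Ev 2: PC=6 idx=0 pred=T actual=T -> ctr[0]=3
Ev 3: PC=6 idx=0 pred=T actual=N -> ctr[0]=2
Ev 4: PC=6 idx=0 pred=T actual=N -> ctr[0]=1
Ev 5: PC=2 idx=2 pred=N actual=N -> ctr[2]=0
Ev 6: PC=2 idx=2 pred=N actual=N -> ctr[2]=0
Ev 7: PC=2 idx=2 pred=N actual=N -> ctr[2]=0
Ev 8: PC=7 idx=1 pred=N actual=N -> ctr[1]=0
Ev 9: PC=6 idx=0 pred=N actual=T -> ctr[0]=2
Ev 10: PC=6 idx=0 pred=T actual=T -> ctr[0]=3
Ev 11: PC=2 idx=2 pred=N actual=N -> ctr[2]=0
Ev 12: PC=2 idx=2 pred=N actual=N -> ctr[2]=0
Ev 13: PC=6 idx=0 pred=T actual=T -> ctr[0]=3
Ev 14: PC=7 idx=1 pred=N actual=N -> ctr[1]=0

Answer: 3 0 0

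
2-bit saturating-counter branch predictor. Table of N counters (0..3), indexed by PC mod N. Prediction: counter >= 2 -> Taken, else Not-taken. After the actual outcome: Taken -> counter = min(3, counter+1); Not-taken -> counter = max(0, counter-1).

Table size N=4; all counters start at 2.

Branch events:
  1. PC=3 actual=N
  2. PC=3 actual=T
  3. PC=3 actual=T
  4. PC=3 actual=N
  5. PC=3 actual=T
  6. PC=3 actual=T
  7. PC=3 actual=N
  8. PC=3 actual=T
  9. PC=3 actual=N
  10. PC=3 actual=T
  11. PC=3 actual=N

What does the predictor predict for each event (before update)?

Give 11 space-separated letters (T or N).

Answer: T N T T T T T T T T T

Derivation:
Ev 1: PC=3 idx=3 pred=T actual=N -> ctr[3]=1
Ev 2: PC=3 idx=3 pred=N actual=T -> ctr[3]=2
Ev 3: PC=3 idx=3 pred=T actual=T -> ctr[3]=3
Ev 4: PC=3 idx=3 pred=T actual=N -> ctr[3]=2
Ev 5: PC=3 idx=3 pred=T actual=T -> ctr[3]=3
Ev 6: PC=3 idx=3 pred=T actual=T -> ctr[3]=3
Ev 7: PC=3 idx=3 pred=T actual=N -> ctr[3]=2
Ev 8: PC=3 idx=3 pred=T actual=T -> ctr[3]=3
Ev 9: PC=3 idx=3 pred=T actual=N -> ctr[3]=2
Ev 10: PC=3 idx=3 pred=T actual=T -> ctr[3]=3
Ev 11: PC=3 idx=3 pred=T actual=N -> ctr[3]=2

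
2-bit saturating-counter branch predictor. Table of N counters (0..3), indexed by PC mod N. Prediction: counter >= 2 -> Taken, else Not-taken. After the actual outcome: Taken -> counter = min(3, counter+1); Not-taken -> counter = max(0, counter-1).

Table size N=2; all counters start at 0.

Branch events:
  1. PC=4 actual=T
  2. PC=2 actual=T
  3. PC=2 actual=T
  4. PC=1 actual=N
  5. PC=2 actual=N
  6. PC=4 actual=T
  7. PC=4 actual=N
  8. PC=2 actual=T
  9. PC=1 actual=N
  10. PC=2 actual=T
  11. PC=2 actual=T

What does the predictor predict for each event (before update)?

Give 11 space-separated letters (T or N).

Answer: N N T N T T T T N T T

Derivation:
Ev 1: PC=4 idx=0 pred=N actual=T -> ctr[0]=1
Ev 2: PC=2 idx=0 pred=N actual=T -> ctr[0]=2
Ev 3: PC=2 idx=0 pred=T actual=T -> ctr[0]=3
Ev 4: PC=1 idx=1 pred=N actual=N -> ctr[1]=0
Ev 5: PC=2 idx=0 pred=T actual=N -> ctr[0]=2
Ev 6: PC=4 idx=0 pred=T actual=T -> ctr[0]=3
Ev 7: PC=4 idx=0 pred=T actual=N -> ctr[0]=2
Ev 8: PC=2 idx=0 pred=T actual=T -> ctr[0]=3
Ev 9: PC=1 idx=1 pred=N actual=N -> ctr[1]=0
Ev 10: PC=2 idx=0 pred=T actual=T -> ctr[0]=3
Ev 11: PC=2 idx=0 pred=T actual=T -> ctr[0]=3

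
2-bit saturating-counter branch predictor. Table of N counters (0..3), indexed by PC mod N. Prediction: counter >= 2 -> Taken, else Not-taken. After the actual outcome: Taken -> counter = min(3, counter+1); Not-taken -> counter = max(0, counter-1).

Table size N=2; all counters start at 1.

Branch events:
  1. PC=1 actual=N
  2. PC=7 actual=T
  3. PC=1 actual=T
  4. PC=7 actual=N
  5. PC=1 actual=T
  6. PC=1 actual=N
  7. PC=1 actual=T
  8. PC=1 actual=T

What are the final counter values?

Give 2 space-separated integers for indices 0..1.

Ev 1: PC=1 idx=1 pred=N actual=N -> ctr[1]=0
Ev 2: PC=7 idx=1 pred=N actual=T -> ctr[1]=1
Ev 3: PC=1 idx=1 pred=N actual=T -> ctr[1]=2
Ev 4: PC=7 idx=1 pred=T actual=N -> ctr[1]=1
Ev 5: PC=1 idx=1 pred=N actual=T -> ctr[1]=2
Ev 6: PC=1 idx=1 pred=T actual=N -> ctr[1]=1
Ev 7: PC=1 idx=1 pred=N actual=T -> ctr[1]=2
Ev 8: PC=1 idx=1 pred=T actual=T -> ctr[1]=3

Answer: 1 3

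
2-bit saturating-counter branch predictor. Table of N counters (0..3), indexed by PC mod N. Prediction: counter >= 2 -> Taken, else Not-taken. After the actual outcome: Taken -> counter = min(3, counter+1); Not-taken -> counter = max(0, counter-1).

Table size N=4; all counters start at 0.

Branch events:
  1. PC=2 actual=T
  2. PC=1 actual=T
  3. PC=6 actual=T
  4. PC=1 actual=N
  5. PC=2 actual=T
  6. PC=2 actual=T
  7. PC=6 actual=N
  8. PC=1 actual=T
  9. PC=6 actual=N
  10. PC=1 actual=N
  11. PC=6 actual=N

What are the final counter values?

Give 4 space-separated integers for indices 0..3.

Answer: 0 0 0 0

Derivation:
Ev 1: PC=2 idx=2 pred=N actual=T -> ctr[2]=1
Ev 2: PC=1 idx=1 pred=N actual=T -> ctr[1]=1
Ev 3: PC=6 idx=2 pred=N actual=T -> ctr[2]=2
Ev 4: PC=1 idx=1 pred=N actual=N -> ctr[1]=0
Ev 5: PC=2 idx=2 pred=T actual=T -> ctr[2]=3
Ev 6: PC=2 idx=2 pred=T actual=T -> ctr[2]=3
Ev 7: PC=6 idx=2 pred=T actual=N -> ctr[2]=2
Ev 8: PC=1 idx=1 pred=N actual=T -> ctr[1]=1
Ev 9: PC=6 idx=2 pred=T actual=N -> ctr[2]=1
Ev 10: PC=1 idx=1 pred=N actual=N -> ctr[1]=0
Ev 11: PC=6 idx=2 pred=N actual=N -> ctr[2]=0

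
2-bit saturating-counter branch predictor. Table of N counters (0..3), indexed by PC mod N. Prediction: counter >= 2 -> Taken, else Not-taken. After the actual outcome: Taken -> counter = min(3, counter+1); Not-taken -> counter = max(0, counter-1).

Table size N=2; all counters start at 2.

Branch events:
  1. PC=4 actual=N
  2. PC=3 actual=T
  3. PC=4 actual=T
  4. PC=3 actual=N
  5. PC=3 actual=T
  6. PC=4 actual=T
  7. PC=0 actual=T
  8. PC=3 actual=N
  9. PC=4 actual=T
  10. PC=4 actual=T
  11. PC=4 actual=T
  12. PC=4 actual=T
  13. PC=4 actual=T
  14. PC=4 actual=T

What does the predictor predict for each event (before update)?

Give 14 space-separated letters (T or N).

Answer: T T N T T T T T T T T T T T

Derivation:
Ev 1: PC=4 idx=0 pred=T actual=N -> ctr[0]=1
Ev 2: PC=3 idx=1 pred=T actual=T -> ctr[1]=3
Ev 3: PC=4 idx=0 pred=N actual=T -> ctr[0]=2
Ev 4: PC=3 idx=1 pred=T actual=N -> ctr[1]=2
Ev 5: PC=3 idx=1 pred=T actual=T -> ctr[1]=3
Ev 6: PC=4 idx=0 pred=T actual=T -> ctr[0]=3
Ev 7: PC=0 idx=0 pred=T actual=T -> ctr[0]=3
Ev 8: PC=3 idx=1 pred=T actual=N -> ctr[1]=2
Ev 9: PC=4 idx=0 pred=T actual=T -> ctr[0]=3
Ev 10: PC=4 idx=0 pred=T actual=T -> ctr[0]=3
Ev 11: PC=4 idx=0 pred=T actual=T -> ctr[0]=3
Ev 12: PC=4 idx=0 pred=T actual=T -> ctr[0]=3
Ev 13: PC=4 idx=0 pred=T actual=T -> ctr[0]=3
Ev 14: PC=4 idx=0 pred=T actual=T -> ctr[0]=3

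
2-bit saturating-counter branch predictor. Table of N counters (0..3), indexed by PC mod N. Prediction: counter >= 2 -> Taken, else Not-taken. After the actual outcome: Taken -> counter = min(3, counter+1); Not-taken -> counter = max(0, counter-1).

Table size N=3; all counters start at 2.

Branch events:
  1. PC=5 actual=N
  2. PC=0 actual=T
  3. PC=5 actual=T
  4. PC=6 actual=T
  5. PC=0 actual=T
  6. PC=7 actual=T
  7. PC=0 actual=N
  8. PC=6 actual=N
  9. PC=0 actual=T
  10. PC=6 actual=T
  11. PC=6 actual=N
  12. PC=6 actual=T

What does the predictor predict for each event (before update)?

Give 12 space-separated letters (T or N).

Answer: T T N T T T T T N T T T

Derivation:
Ev 1: PC=5 idx=2 pred=T actual=N -> ctr[2]=1
Ev 2: PC=0 idx=0 pred=T actual=T -> ctr[0]=3
Ev 3: PC=5 idx=2 pred=N actual=T -> ctr[2]=2
Ev 4: PC=6 idx=0 pred=T actual=T -> ctr[0]=3
Ev 5: PC=0 idx=0 pred=T actual=T -> ctr[0]=3
Ev 6: PC=7 idx=1 pred=T actual=T -> ctr[1]=3
Ev 7: PC=0 idx=0 pred=T actual=N -> ctr[0]=2
Ev 8: PC=6 idx=0 pred=T actual=N -> ctr[0]=1
Ev 9: PC=0 idx=0 pred=N actual=T -> ctr[0]=2
Ev 10: PC=6 idx=0 pred=T actual=T -> ctr[0]=3
Ev 11: PC=6 idx=0 pred=T actual=N -> ctr[0]=2
Ev 12: PC=6 idx=0 pred=T actual=T -> ctr[0]=3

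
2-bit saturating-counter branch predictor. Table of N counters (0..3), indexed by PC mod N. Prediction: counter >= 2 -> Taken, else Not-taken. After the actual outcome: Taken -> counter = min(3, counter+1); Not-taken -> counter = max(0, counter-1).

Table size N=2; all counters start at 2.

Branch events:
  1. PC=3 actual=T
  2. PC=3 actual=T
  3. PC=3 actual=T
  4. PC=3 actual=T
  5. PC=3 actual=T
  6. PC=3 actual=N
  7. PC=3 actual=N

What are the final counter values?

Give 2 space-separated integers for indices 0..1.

Ev 1: PC=3 idx=1 pred=T actual=T -> ctr[1]=3
Ev 2: PC=3 idx=1 pred=T actual=T -> ctr[1]=3
Ev 3: PC=3 idx=1 pred=T actual=T -> ctr[1]=3
Ev 4: PC=3 idx=1 pred=T actual=T -> ctr[1]=3
Ev 5: PC=3 idx=1 pred=T actual=T -> ctr[1]=3
Ev 6: PC=3 idx=1 pred=T actual=N -> ctr[1]=2
Ev 7: PC=3 idx=1 pred=T actual=N -> ctr[1]=1

Answer: 2 1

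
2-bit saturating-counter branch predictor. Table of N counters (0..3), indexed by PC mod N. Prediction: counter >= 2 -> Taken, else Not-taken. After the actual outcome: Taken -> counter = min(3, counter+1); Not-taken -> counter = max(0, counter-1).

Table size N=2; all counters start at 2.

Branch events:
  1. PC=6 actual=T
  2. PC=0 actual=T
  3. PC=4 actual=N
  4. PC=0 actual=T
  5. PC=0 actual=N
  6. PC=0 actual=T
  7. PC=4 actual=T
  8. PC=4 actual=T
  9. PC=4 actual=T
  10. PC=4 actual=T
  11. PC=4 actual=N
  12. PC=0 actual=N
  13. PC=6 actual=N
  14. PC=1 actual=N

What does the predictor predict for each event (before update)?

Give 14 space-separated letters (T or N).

Answer: T T T T T T T T T T T T N T

Derivation:
Ev 1: PC=6 idx=0 pred=T actual=T -> ctr[0]=3
Ev 2: PC=0 idx=0 pred=T actual=T -> ctr[0]=3
Ev 3: PC=4 idx=0 pred=T actual=N -> ctr[0]=2
Ev 4: PC=0 idx=0 pred=T actual=T -> ctr[0]=3
Ev 5: PC=0 idx=0 pred=T actual=N -> ctr[0]=2
Ev 6: PC=0 idx=0 pred=T actual=T -> ctr[0]=3
Ev 7: PC=4 idx=0 pred=T actual=T -> ctr[0]=3
Ev 8: PC=4 idx=0 pred=T actual=T -> ctr[0]=3
Ev 9: PC=4 idx=0 pred=T actual=T -> ctr[0]=3
Ev 10: PC=4 idx=0 pred=T actual=T -> ctr[0]=3
Ev 11: PC=4 idx=0 pred=T actual=N -> ctr[0]=2
Ev 12: PC=0 idx=0 pred=T actual=N -> ctr[0]=1
Ev 13: PC=6 idx=0 pred=N actual=N -> ctr[0]=0
Ev 14: PC=1 idx=1 pred=T actual=N -> ctr[1]=1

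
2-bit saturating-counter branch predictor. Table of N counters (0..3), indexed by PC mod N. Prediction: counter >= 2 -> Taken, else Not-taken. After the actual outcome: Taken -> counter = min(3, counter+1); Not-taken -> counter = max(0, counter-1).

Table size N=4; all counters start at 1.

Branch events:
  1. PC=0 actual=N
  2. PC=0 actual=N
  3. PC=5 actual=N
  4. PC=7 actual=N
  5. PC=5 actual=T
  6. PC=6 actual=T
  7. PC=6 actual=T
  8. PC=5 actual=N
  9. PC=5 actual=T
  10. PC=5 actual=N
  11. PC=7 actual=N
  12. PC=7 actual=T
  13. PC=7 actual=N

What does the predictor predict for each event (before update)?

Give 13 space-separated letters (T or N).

Answer: N N N N N N T N N N N N N

Derivation:
Ev 1: PC=0 idx=0 pred=N actual=N -> ctr[0]=0
Ev 2: PC=0 idx=0 pred=N actual=N -> ctr[0]=0
Ev 3: PC=5 idx=1 pred=N actual=N -> ctr[1]=0
Ev 4: PC=7 idx=3 pred=N actual=N -> ctr[3]=0
Ev 5: PC=5 idx=1 pred=N actual=T -> ctr[1]=1
Ev 6: PC=6 idx=2 pred=N actual=T -> ctr[2]=2
Ev 7: PC=6 idx=2 pred=T actual=T -> ctr[2]=3
Ev 8: PC=5 idx=1 pred=N actual=N -> ctr[1]=0
Ev 9: PC=5 idx=1 pred=N actual=T -> ctr[1]=1
Ev 10: PC=5 idx=1 pred=N actual=N -> ctr[1]=0
Ev 11: PC=7 idx=3 pred=N actual=N -> ctr[3]=0
Ev 12: PC=7 idx=3 pred=N actual=T -> ctr[3]=1
Ev 13: PC=7 idx=3 pred=N actual=N -> ctr[3]=0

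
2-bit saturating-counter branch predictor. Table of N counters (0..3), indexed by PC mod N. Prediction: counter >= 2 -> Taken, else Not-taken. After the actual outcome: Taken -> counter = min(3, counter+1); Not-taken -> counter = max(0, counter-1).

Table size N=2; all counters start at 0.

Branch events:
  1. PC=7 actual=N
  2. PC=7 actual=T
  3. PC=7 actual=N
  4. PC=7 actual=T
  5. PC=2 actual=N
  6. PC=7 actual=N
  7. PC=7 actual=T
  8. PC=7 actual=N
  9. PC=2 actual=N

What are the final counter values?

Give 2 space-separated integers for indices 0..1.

Ev 1: PC=7 idx=1 pred=N actual=N -> ctr[1]=0
Ev 2: PC=7 idx=1 pred=N actual=T -> ctr[1]=1
Ev 3: PC=7 idx=1 pred=N actual=N -> ctr[1]=0
Ev 4: PC=7 idx=1 pred=N actual=T -> ctr[1]=1
Ev 5: PC=2 idx=0 pred=N actual=N -> ctr[0]=0
Ev 6: PC=7 idx=1 pred=N actual=N -> ctr[1]=0
Ev 7: PC=7 idx=1 pred=N actual=T -> ctr[1]=1
Ev 8: PC=7 idx=1 pred=N actual=N -> ctr[1]=0
Ev 9: PC=2 idx=0 pred=N actual=N -> ctr[0]=0

Answer: 0 0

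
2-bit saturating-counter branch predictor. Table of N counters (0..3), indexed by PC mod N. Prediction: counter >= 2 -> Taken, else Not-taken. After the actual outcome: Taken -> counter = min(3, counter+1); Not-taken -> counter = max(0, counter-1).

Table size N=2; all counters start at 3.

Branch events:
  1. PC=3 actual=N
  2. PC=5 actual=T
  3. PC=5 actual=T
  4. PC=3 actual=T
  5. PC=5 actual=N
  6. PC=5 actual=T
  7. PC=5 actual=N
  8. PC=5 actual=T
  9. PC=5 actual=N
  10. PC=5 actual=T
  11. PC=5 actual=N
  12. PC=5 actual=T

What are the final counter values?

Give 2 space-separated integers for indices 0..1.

Answer: 3 3

Derivation:
Ev 1: PC=3 idx=1 pred=T actual=N -> ctr[1]=2
Ev 2: PC=5 idx=1 pred=T actual=T -> ctr[1]=3
Ev 3: PC=5 idx=1 pred=T actual=T -> ctr[1]=3
Ev 4: PC=3 idx=1 pred=T actual=T -> ctr[1]=3
Ev 5: PC=5 idx=1 pred=T actual=N -> ctr[1]=2
Ev 6: PC=5 idx=1 pred=T actual=T -> ctr[1]=3
Ev 7: PC=5 idx=1 pred=T actual=N -> ctr[1]=2
Ev 8: PC=5 idx=1 pred=T actual=T -> ctr[1]=3
Ev 9: PC=5 idx=1 pred=T actual=N -> ctr[1]=2
Ev 10: PC=5 idx=1 pred=T actual=T -> ctr[1]=3
Ev 11: PC=5 idx=1 pred=T actual=N -> ctr[1]=2
Ev 12: PC=5 idx=1 pred=T actual=T -> ctr[1]=3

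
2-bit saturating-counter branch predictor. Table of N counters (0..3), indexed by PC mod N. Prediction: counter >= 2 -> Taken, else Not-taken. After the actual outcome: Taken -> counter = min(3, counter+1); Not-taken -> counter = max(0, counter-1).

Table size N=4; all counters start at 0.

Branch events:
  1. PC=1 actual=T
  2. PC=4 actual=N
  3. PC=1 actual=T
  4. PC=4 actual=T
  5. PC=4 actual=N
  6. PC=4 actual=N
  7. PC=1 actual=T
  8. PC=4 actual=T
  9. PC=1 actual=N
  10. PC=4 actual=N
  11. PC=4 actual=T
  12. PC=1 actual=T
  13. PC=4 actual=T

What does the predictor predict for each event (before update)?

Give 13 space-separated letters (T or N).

Answer: N N N N N N T N T N N T N

Derivation:
Ev 1: PC=1 idx=1 pred=N actual=T -> ctr[1]=1
Ev 2: PC=4 idx=0 pred=N actual=N -> ctr[0]=0
Ev 3: PC=1 idx=1 pred=N actual=T -> ctr[1]=2
Ev 4: PC=4 idx=0 pred=N actual=T -> ctr[0]=1
Ev 5: PC=4 idx=0 pred=N actual=N -> ctr[0]=0
Ev 6: PC=4 idx=0 pred=N actual=N -> ctr[0]=0
Ev 7: PC=1 idx=1 pred=T actual=T -> ctr[1]=3
Ev 8: PC=4 idx=0 pred=N actual=T -> ctr[0]=1
Ev 9: PC=1 idx=1 pred=T actual=N -> ctr[1]=2
Ev 10: PC=4 idx=0 pred=N actual=N -> ctr[0]=0
Ev 11: PC=4 idx=0 pred=N actual=T -> ctr[0]=1
Ev 12: PC=1 idx=1 pred=T actual=T -> ctr[1]=3
Ev 13: PC=4 idx=0 pred=N actual=T -> ctr[0]=2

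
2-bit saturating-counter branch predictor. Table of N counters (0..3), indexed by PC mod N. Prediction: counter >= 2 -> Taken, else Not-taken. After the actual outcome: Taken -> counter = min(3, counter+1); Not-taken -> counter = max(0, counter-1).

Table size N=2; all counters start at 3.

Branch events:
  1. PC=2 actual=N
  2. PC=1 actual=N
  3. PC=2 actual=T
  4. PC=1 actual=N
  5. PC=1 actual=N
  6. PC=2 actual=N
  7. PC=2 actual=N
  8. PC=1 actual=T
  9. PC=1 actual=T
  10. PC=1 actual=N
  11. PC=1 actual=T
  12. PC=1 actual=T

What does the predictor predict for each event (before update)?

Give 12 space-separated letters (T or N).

Answer: T T T T N T T N N T N T

Derivation:
Ev 1: PC=2 idx=0 pred=T actual=N -> ctr[0]=2
Ev 2: PC=1 idx=1 pred=T actual=N -> ctr[1]=2
Ev 3: PC=2 idx=0 pred=T actual=T -> ctr[0]=3
Ev 4: PC=1 idx=1 pred=T actual=N -> ctr[1]=1
Ev 5: PC=1 idx=1 pred=N actual=N -> ctr[1]=0
Ev 6: PC=2 idx=0 pred=T actual=N -> ctr[0]=2
Ev 7: PC=2 idx=0 pred=T actual=N -> ctr[0]=1
Ev 8: PC=1 idx=1 pred=N actual=T -> ctr[1]=1
Ev 9: PC=1 idx=1 pred=N actual=T -> ctr[1]=2
Ev 10: PC=1 idx=1 pred=T actual=N -> ctr[1]=1
Ev 11: PC=1 idx=1 pred=N actual=T -> ctr[1]=2
Ev 12: PC=1 idx=1 pred=T actual=T -> ctr[1]=3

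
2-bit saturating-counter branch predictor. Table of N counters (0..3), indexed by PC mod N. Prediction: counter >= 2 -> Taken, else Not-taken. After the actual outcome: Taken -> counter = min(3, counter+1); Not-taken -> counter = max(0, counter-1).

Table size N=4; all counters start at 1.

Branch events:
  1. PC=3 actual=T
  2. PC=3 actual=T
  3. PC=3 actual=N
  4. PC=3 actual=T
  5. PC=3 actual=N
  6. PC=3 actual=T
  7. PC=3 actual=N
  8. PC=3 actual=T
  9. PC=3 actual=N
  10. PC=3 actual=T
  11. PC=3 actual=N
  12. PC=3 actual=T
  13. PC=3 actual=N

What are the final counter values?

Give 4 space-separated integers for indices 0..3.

Ev 1: PC=3 idx=3 pred=N actual=T -> ctr[3]=2
Ev 2: PC=3 idx=3 pred=T actual=T -> ctr[3]=3
Ev 3: PC=3 idx=3 pred=T actual=N -> ctr[3]=2
Ev 4: PC=3 idx=3 pred=T actual=T -> ctr[3]=3
Ev 5: PC=3 idx=3 pred=T actual=N -> ctr[3]=2
Ev 6: PC=3 idx=3 pred=T actual=T -> ctr[3]=3
Ev 7: PC=3 idx=3 pred=T actual=N -> ctr[3]=2
Ev 8: PC=3 idx=3 pred=T actual=T -> ctr[3]=3
Ev 9: PC=3 idx=3 pred=T actual=N -> ctr[3]=2
Ev 10: PC=3 idx=3 pred=T actual=T -> ctr[3]=3
Ev 11: PC=3 idx=3 pred=T actual=N -> ctr[3]=2
Ev 12: PC=3 idx=3 pred=T actual=T -> ctr[3]=3
Ev 13: PC=3 idx=3 pred=T actual=N -> ctr[3]=2

Answer: 1 1 1 2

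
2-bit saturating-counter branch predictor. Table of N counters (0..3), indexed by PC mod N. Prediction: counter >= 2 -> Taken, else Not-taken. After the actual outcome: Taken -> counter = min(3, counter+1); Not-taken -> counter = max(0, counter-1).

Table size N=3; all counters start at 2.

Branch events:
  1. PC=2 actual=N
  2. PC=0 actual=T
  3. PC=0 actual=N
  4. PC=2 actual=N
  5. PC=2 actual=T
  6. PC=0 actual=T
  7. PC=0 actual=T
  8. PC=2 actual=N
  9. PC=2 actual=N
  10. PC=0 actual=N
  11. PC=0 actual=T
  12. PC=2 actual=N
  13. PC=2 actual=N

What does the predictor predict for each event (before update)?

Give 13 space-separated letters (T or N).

Answer: T T T N N T T N N T T N N

Derivation:
Ev 1: PC=2 idx=2 pred=T actual=N -> ctr[2]=1
Ev 2: PC=0 idx=0 pred=T actual=T -> ctr[0]=3
Ev 3: PC=0 idx=0 pred=T actual=N -> ctr[0]=2
Ev 4: PC=2 idx=2 pred=N actual=N -> ctr[2]=0
Ev 5: PC=2 idx=2 pred=N actual=T -> ctr[2]=1
Ev 6: PC=0 idx=0 pred=T actual=T -> ctr[0]=3
Ev 7: PC=0 idx=0 pred=T actual=T -> ctr[0]=3
Ev 8: PC=2 idx=2 pred=N actual=N -> ctr[2]=0
Ev 9: PC=2 idx=2 pred=N actual=N -> ctr[2]=0
Ev 10: PC=0 idx=0 pred=T actual=N -> ctr[0]=2
Ev 11: PC=0 idx=0 pred=T actual=T -> ctr[0]=3
Ev 12: PC=2 idx=2 pred=N actual=N -> ctr[2]=0
Ev 13: PC=2 idx=2 pred=N actual=N -> ctr[2]=0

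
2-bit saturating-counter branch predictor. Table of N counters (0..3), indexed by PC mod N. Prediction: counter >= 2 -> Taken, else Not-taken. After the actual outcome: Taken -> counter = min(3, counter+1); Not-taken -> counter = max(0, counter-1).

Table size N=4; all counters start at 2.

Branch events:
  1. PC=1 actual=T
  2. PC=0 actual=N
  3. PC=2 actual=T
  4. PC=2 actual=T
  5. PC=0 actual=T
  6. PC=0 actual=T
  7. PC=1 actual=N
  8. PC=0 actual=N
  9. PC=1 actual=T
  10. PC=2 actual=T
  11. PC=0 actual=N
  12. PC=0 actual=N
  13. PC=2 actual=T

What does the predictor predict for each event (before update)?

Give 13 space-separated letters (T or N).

Answer: T T T T N T T T T T T N T

Derivation:
Ev 1: PC=1 idx=1 pred=T actual=T -> ctr[1]=3
Ev 2: PC=0 idx=0 pred=T actual=N -> ctr[0]=1
Ev 3: PC=2 idx=2 pred=T actual=T -> ctr[2]=3
Ev 4: PC=2 idx=2 pred=T actual=T -> ctr[2]=3
Ev 5: PC=0 idx=0 pred=N actual=T -> ctr[0]=2
Ev 6: PC=0 idx=0 pred=T actual=T -> ctr[0]=3
Ev 7: PC=1 idx=1 pred=T actual=N -> ctr[1]=2
Ev 8: PC=0 idx=0 pred=T actual=N -> ctr[0]=2
Ev 9: PC=1 idx=1 pred=T actual=T -> ctr[1]=3
Ev 10: PC=2 idx=2 pred=T actual=T -> ctr[2]=3
Ev 11: PC=0 idx=0 pred=T actual=N -> ctr[0]=1
Ev 12: PC=0 idx=0 pred=N actual=N -> ctr[0]=0
Ev 13: PC=2 idx=2 pred=T actual=T -> ctr[2]=3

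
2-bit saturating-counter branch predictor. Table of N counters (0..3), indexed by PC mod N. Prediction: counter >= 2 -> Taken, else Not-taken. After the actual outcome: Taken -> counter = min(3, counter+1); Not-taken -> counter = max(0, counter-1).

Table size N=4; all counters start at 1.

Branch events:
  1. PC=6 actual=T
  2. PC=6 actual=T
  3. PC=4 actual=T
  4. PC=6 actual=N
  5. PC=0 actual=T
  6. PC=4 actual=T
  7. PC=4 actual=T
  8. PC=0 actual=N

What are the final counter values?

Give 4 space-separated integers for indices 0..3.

Ev 1: PC=6 idx=2 pred=N actual=T -> ctr[2]=2
Ev 2: PC=6 idx=2 pred=T actual=T -> ctr[2]=3
Ev 3: PC=4 idx=0 pred=N actual=T -> ctr[0]=2
Ev 4: PC=6 idx=2 pred=T actual=N -> ctr[2]=2
Ev 5: PC=0 idx=0 pred=T actual=T -> ctr[0]=3
Ev 6: PC=4 idx=0 pred=T actual=T -> ctr[0]=3
Ev 7: PC=4 idx=0 pred=T actual=T -> ctr[0]=3
Ev 8: PC=0 idx=0 pred=T actual=N -> ctr[0]=2

Answer: 2 1 2 1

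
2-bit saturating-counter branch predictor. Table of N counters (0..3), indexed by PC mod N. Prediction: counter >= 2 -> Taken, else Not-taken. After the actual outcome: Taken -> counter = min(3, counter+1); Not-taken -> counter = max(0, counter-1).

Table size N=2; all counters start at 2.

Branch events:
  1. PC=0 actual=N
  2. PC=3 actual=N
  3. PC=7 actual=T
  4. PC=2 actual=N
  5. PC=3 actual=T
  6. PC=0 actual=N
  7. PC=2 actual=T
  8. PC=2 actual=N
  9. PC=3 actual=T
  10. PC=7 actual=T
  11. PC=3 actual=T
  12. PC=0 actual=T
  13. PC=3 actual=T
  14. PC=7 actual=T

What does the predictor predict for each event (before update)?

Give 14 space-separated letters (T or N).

Ev 1: PC=0 idx=0 pred=T actual=N -> ctr[0]=1
Ev 2: PC=3 idx=1 pred=T actual=N -> ctr[1]=1
Ev 3: PC=7 idx=1 pred=N actual=T -> ctr[1]=2
Ev 4: PC=2 idx=0 pred=N actual=N -> ctr[0]=0
Ev 5: PC=3 idx=1 pred=T actual=T -> ctr[1]=3
Ev 6: PC=0 idx=0 pred=N actual=N -> ctr[0]=0
Ev 7: PC=2 idx=0 pred=N actual=T -> ctr[0]=1
Ev 8: PC=2 idx=0 pred=N actual=N -> ctr[0]=0
Ev 9: PC=3 idx=1 pred=T actual=T -> ctr[1]=3
Ev 10: PC=7 idx=1 pred=T actual=T -> ctr[1]=3
Ev 11: PC=3 idx=1 pred=T actual=T -> ctr[1]=3
Ev 12: PC=0 idx=0 pred=N actual=T -> ctr[0]=1
Ev 13: PC=3 idx=1 pred=T actual=T -> ctr[1]=3
Ev 14: PC=7 idx=1 pred=T actual=T -> ctr[1]=3

Answer: T T N N T N N N T T T N T T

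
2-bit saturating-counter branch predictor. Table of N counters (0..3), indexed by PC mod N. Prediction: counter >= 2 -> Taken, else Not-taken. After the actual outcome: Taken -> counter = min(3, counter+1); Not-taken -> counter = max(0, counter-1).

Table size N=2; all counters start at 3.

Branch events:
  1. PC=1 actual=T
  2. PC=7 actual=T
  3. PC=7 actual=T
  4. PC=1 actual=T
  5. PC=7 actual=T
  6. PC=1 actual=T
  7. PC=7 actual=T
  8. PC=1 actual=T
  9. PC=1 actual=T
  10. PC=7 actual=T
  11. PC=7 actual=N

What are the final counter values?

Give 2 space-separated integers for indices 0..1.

Answer: 3 2

Derivation:
Ev 1: PC=1 idx=1 pred=T actual=T -> ctr[1]=3
Ev 2: PC=7 idx=1 pred=T actual=T -> ctr[1]=3
Ev 3: PC=7 idx=1 pred=T actual=T -> ctr[1]=3
Ev 4: PC=1 idx=1 pred=T actual=T -> ctr[1]=3
Ev 5: PC=7 idx=1 pred=T actual=T -> ctr[1]=3
Ev 6: PC=1 idx=1 pred=T actual=T -> ctr[1]=3
Ev 7: PC=7 idx=1 pred=T actual=T -> ctr[1]=3
Ev 8: PC=1 idx=1 pred=T actual=T -> ctr[1]=3
Ev 9: PC=1 idx=1 pred=T actual=T -> ctr[1]=3
Ev 10: PC=7 idx=1 pred=T actual=T -> ctr[1]=3
Ev 11: PC=7 idx=1 pred=T actual=N -> ctr[1]=2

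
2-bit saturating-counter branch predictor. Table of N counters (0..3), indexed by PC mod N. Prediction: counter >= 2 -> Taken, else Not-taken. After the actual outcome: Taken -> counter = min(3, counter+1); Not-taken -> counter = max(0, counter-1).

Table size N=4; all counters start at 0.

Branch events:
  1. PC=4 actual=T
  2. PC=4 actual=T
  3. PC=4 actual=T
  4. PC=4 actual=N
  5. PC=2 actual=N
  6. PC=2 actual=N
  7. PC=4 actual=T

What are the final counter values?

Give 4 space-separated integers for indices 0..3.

Answer: 3 0 0 0

Derivation:
Ev 1: PC=4 idx=0 pred=N actual=T -> ctr[0]=1
Ev 2: PC=4 idx=0 pred=N actual=T -> ctr[0]=2
Ev 3: PC=4 idx=0 pred=T actual=T -> ctr[0]=3
Ev 4: PC=4 idx=0 pred=T actual=N -> ctr[0]=2
Ev 5: PC=2 idx=2 pred=N actual=N -> ctr[2]=0
Ev 6: PC=2 idx=2 pred=N actual=N -> ctr[2]=0
Ev 7: PC=4 idx=0 pred=T actual=T -> ctr[0]=3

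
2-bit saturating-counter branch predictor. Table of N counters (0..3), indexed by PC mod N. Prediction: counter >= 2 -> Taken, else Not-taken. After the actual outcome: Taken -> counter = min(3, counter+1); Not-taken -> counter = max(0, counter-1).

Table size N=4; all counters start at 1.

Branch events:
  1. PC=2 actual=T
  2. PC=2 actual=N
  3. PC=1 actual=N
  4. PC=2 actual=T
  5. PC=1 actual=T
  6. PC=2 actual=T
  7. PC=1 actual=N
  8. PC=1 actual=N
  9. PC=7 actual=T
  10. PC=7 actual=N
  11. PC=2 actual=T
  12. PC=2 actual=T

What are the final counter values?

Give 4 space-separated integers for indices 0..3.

Ev 1: PC=2 idx=2 pred=N actual=T -> ctr[2]=2
Ev 2: PC=2 idx=2 pred=T actual=N -> ctr[2]=1
Ev 3: PC=1 idx=1 pred=N actual=N -> ctr[1]=0
Ev 4: PC=2 idx=2 pred=N actual=T -> ctr[2]=2
Ev 5: PC=1 idx=1 pred=N actual=T -> ctr[1]=1
Ev 6: PC=2 idx=2 pred=T actual=T -> ctr[2]=3
Ev 7: PC=1 idx=1 pred=N actual=N -> ctr[1]=0
Ev 8: PC=1 idx=1 pred=N actual=N -> ctr[1]=0
Ev 9: PC=7 idx=3 pred=N actual=T -> ctr[3]=2
Ev 10: PC=7 idx=3 pred=T actual=N -> ctr[3]=1
Ev 11: PC=2 idx=2 pred=T actual=T -> ctr[2]=3
Ev 12: PC=2 idx=2 pred=T actual=T -> ctr[2]=3

Answer: 1 0 3 1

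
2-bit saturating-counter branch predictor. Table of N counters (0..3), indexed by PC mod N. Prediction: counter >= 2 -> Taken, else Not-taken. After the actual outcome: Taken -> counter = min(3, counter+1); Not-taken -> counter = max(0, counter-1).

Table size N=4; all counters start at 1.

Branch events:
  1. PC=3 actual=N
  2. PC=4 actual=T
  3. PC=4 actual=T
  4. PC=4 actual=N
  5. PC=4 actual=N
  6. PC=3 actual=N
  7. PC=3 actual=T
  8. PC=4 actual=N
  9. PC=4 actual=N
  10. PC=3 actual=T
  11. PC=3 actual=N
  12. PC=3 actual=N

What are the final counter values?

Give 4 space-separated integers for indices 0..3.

Answer: 0 1 1 0

Derivation:
Ev 1: PC=3 idx=3 pred=N actual=N -> ctr[3]=0
Ev 2: PC=4 idx=0 pred=N actual=T -> ctr[0]=2
Ev 3: PC=4 idx=0 pred=T actual=T -> ctr[0]=3
Ev 4: PC=4 idx=0 pred=T actual=N -> ctr[0]=2
Ev 5: PC=4 idx=0 pred=T actual=N -> ctr[0]=1
Ev 6: PC=3 idx=3 pred=N actual=N -> ctr[3]=0
Ev 7: PC=3 idx=3 pred=N actual=T -> ctr[3]=1
Ev 8: PC=4 idx=0 pred=N actual=N -> ctr[0]=0
Ev 9: PC=4 idx=0 pred=N actual=N -> ctr[0]=0
Ev 10: PC=3 idx=3 pred=N actual=T -> ctr[3]=2
Ev 11: PC=3 idx=3 pred=T actual=N -> ctr[3]=1
Ev 12: PC=3 idx=3 pred=N actual=N -> ctr[3]=0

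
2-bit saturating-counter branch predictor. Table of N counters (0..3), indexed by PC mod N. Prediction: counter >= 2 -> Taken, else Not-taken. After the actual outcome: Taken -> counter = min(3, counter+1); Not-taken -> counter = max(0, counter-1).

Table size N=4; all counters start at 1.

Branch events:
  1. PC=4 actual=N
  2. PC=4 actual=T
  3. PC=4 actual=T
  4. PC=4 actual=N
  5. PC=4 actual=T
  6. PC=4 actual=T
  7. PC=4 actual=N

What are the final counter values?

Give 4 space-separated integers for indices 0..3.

Answer: 2 1 1 1

Derivation:
Ev 1: PC=4 idx=0 pred=N actual=N -> ctr[0]=0
Ev 2: PC=4 idx=0 pred=N actual=T -> ctr[0]=1
Ev 3: PC=4 idx=0 pred=N actual=T -> ctr[0]=2
Ev 4: PC=4 idx=0 pred=T actual=N -> ctr[0]=1
Ev 5: PC=4 idx=0 pred=N actual=T -> ctr[0]=2
Ev 6: PC=4 idx=0 pred=T actual=T -> ctr[0]=3
Ev 7: PC=4 idx=0 pred=T actual=N -> ctr[0]=2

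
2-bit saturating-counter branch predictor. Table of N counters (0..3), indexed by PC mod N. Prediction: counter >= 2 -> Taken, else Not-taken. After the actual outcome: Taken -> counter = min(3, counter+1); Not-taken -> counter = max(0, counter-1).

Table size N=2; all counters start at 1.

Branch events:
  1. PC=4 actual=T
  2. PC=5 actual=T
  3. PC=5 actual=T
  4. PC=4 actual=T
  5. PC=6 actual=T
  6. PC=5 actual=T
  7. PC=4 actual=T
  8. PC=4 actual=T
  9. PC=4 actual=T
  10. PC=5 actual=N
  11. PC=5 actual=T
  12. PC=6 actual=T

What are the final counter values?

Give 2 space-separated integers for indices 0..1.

Answer: 3 3

Derivation:
Ev 1: PC=4 idx=0 pred=N actual=T -> ctr[0]=2
Ev 2: PC=5 idx=1 pred=N actual=T -> ctr[1]=2
Ev 3: PC=5 idx=1 pred=T actual=T -> ctr[1]=3
Ev 4: PC=4 idx=0 pred=T actual=T -> ctr[0]=3
Ev 5: PC=6 idx=0 pred=T actual=T -> ctr[0]=3
Ev 6: PC=5 idx=1 pred=T actual=T -> ctr[1]=3
Ev 7: PC=4 idx=0 pred=T actual=T -> ctr[0]=3
Ev 8: PC=4 idx=0 pred=T actual=T -> ctr[0]=3
Ev 9: PC=4 idx=0 pred=T actual=T -> ctr[0]=3
Ev 10: PC=5 idx=1 pred=T actual=N -> ctr[1]=2
Ev 11: PC=5 idx=1 pred=T actual=T -> ctr[1]=3
Ev 12: PC=6 idx=0 pred=T actual=T -> ctr[0]=3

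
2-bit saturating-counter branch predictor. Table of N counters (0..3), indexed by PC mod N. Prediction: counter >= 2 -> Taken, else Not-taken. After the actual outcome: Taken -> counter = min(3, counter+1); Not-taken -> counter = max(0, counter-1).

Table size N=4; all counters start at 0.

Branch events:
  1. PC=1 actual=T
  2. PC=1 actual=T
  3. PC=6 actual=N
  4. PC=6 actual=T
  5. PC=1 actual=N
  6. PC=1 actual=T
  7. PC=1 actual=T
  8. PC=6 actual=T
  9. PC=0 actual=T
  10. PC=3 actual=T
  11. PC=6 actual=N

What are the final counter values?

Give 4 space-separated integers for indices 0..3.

Answer: 1 3 1 1

Derivation:
Ev 1: PC=1 idx=1 pred=N actual=T -> ctr[1]=1
Ev 2: PC=1 idx=1 pred=N actual=T -> ctr[1]=2
Ev 3: PC=6 idx=2 pred=N actual=N -> ctr[2]=0
Ev 4: PC=6 idx=2 pred=N actual=T -> ctr[2]=1
Ev 5: PC=1 idx=1 pred=T actual=N -> ctr[1]=1
Ev 6: PC=1 idx=1 pred=N actual=T -> ctr[1]=2
Ev 7: PC=1 idx=1 pred=T actual=T -> ctr[1]=3
Ev 8: PC=6 idx=2 pred=N actual=T -> ctr[2]=2
Ev 9: PC=0 idx=0 pred=N actual=T -> ctr[0]=1
Ev 10: PC=3 idx=3 pred=N actual=T -> ctr[3]=1
Ev 11: PC=6 idx=2 pred=T actual=N -> ctr[2]=1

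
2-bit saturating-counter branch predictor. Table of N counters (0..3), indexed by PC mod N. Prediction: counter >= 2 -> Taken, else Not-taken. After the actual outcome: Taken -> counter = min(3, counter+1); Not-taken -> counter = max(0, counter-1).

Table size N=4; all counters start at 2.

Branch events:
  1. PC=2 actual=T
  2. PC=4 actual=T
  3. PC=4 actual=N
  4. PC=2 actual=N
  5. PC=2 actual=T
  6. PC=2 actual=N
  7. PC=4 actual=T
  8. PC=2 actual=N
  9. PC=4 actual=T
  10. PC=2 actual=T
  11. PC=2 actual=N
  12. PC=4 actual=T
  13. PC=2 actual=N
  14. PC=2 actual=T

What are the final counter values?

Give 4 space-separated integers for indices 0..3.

Ev 1: PC=2 idx=2 pred=T actual=T -> ctr[2]=3
Ev 2: PC=4 idx=0 pred=T actual=T -> ctr[0]=3
Ev 3: PC=4 idx=0 pred=T actual=N -> ctr[0]=2
Ev 4: PC=2 idx=2 pred=T actual=N -> ctr[2]=2
Ev 5: PC=2 idx=2 pred=T actual=T -> ctr[2]=3
Ev 6: PC=2 idx=2 pred=T actual=N -> ctr[2]=2
Ev 7: PC=4 idx=0 pred=T actual=T -> ctr[0]=3
Ev 8: PC=2 idx=2 pred=T actual=N -> ctr[2]=1
Ev 9: PC=4 idx=0 pred=T actual=T -> ctr[0]=3
Ev 10: PC=2 idx=2 pred=N actual=T -> ctr[2]=2
Ev 11: PC=2 idx=2 pred=T actual=N -> ctr[2]=1
Ev 12: PC=4 idx=0 pred=T actual=T -> ctr[0]=3
Ev 13: PC=2 idx=2 pred=N actual=N -> ctr[2]=0
Ev 14: PC=2 idx=2 pred=N actual=T -> ctr[2]=1

Answer: 3 2 1 2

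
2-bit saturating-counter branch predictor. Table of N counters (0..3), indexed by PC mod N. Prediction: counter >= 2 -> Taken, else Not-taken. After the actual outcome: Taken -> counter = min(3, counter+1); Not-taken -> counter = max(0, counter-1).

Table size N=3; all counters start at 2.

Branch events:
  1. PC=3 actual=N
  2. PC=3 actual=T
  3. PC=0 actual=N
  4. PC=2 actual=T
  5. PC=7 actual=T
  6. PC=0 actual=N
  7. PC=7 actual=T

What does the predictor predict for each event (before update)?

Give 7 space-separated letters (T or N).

Answer: T N T T T N T

Derivation:
Ev 1: PC=3 idx=0 pred=T actual=N -> ctr[0]=1
Ev 2: PC=3 idx=0 pred=N actual=T -> ctr[0]=2
Ev 3: PC=0 idx=0 pred=T actual=N -> ctr[0]=1
Ev 4: PC=2 idx=2 pred=T actual=T -> ctr[2]=3
Ev 5: PC=7 idx=1 pred=T actual=T -> ctr[1]=3
Ev 6: PC=0 idx=0 pred=N actual=N -> ctr[0]=0
Ev 7: PC=7 idx=1 pred=T actual=T -> ctr[1]=3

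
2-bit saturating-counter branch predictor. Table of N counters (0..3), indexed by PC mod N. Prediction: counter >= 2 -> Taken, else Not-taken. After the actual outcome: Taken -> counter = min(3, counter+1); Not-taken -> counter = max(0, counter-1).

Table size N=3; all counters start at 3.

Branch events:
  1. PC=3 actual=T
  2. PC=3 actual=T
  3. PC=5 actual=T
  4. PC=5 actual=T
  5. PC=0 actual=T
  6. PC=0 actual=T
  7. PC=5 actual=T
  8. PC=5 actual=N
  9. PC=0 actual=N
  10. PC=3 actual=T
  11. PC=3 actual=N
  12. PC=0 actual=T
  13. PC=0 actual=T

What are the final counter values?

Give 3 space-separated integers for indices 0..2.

Ev 1: PC=3 idx=0 pred=T actual=T -> ctr[0]=3
Ev 2: PC=3 idx=0 pred=T actual=T -> ctr[0]=3
Ev 3: PC=5 idx=2 pred=T actual=T -> ctr[2]=3
Ev 4: PC=5 idx=2 pred=T actual=T -> ctr[2]=3
Ev 5: PC=0 idx=0 pred=T actual=T -> ctr[0]=3
Ev 6: PC=0 idx=0 pred=T actual=T -> ctr[0]=3
Ev 7: PC=5 idx=2 pred=T actual=T -> ctr[2]=3
Ev 8: PC=5 idx=2 pred=T actual=N -> ctr[2]=2
Ev 9: PC=0 idx=0 pred=T actual=N -> ctr[0]=2
Ev 10: PC=3 idx=0 pred=T actual=T -> ctr[0]=3
Ev 11: PC=3 idx=0 pred=T actual=N -> ctr[0]=2
Ev 12: PC=0 idx=0 pred=T actual=T -> ctr[0]=3
Ev 13: PC=0 idx=0 pred=T actual=T -> ctr[0]=3

Answer: 3 3 2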